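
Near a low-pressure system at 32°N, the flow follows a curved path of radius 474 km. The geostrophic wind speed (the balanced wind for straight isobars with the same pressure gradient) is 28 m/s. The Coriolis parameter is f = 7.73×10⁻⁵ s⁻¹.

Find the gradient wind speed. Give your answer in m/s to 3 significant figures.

18.6 m/s

Around a low, centrifugal force acts outward with Coriolis, so pressure-gradient force balances both:
(1/ρ)|∂P/∂n| = fV + V²/R  →  V² + fR·V − fR·V_g = 0
With fR = 7.73×10⁻⁵ × 474×10³ m = 36.6 m/s:
V = [−fR + √((fR)² + 4 fR V_g)]/2 = [−36.6 + √(36.6² + 4×36.6×28)]/2 = 18.6 m/s
Subgeostrophic (V < V_g = 28 m/s), as expected around a low.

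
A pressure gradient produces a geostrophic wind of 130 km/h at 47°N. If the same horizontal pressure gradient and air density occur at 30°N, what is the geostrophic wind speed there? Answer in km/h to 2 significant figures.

190 km/h

With the same pressure gradient and density, V_g ∝ 1/f ∝ 1/sin φ.
V₂ = V₁ · sin φ₁ / sin φ₂ = 130 × sin 47° / sin 30°
V₂ = 130 × 0.7314/0.5000 = 190 km/h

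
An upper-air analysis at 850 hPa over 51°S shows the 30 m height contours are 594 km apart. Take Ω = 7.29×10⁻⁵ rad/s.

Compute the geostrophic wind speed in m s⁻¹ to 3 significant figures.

Coriolis parameter at 51°S:
f = 2Ω sin φ = 2 × 7.29×10⁻⁵ × sin 51° = 1.13×10⁻⁴ s⁻¹
Height gradient: |∂Z/∂n| = 30 m / 594000 m = 5.05×10⁻⁵
On a pressure surface, geostrophic balance gives V_g = (g/f)|∂Z/∂n|:
V_g = 9.81 × 5.05×10⁻⁵ / 1.13×10⁻⁴ = 4.37 m/s

4.37 m s⁻¹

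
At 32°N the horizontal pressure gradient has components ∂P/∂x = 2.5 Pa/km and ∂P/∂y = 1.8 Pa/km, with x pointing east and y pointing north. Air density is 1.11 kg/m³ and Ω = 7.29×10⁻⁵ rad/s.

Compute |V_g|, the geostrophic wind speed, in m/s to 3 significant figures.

Coriolis parameter at 32°N:
f = 2Ω sin φ = 2 × 7.29×10⁻⁵ × sin 32° = 7.73×10⁻⁵ s⁻¹
Component geostrophic relations (x east, y north):
u_g = −(1/(fρ)) ∂P/∂y,  v_g = (1/(fρ)) ∂P/∂x
u_g = −(1.8×10⁻³)/(7.73×10⁻⁵ × 1.11) = −21.0 m/s;  v_g = (2.5×10⁻³)/(7.73×10⁻⁵ × 1.11) = 29.2 m/s
|V_g| = √(u_g² + v_g²) = 35.9 m/s

35.9 m/s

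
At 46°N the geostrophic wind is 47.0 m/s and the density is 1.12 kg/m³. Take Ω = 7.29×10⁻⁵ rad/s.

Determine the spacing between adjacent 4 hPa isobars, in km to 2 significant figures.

Coriolis parameter at 46°N:
f = 2Ω sin φ = 2 × 7.29×10⁻⁵ × sin 46° = 1.05×10⁻⁴ s⁻¹
Geostrophic balance rearranged: |∂P/∂n| = f ρ V_g
|∂P/∂n| = 1.05×10⁻⁴ × 1.12 × 47.0 = 5.52×10⁻³ Pa/m
Isobar spacing: Δn = ΔP/|∂P/∂n| = 400 Pa / 5.52×10⁻³ Pa/m = 72452 m ≈ 72 km

72 km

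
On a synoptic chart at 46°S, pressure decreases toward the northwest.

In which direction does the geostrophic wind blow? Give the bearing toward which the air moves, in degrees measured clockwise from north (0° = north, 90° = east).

225°

The pressure-gradient force points toward the northwest (bearing 315°).
Geostrophic balance: in the Southern Hemisphere the Coriolis force deflects motion to the left, so the geostrophic wind blows 90° to the left of the pressure-gradient force (low pressure on the right).
Rotating 315° by 90° counterclockwise gives 225° — the wind blows toward the southwest.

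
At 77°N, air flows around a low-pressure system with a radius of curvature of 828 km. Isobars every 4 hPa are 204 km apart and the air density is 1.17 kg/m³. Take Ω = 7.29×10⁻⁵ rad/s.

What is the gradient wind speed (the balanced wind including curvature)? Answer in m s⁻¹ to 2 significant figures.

11 m s⁻¹

Coriolis parameter at 77°N:
f = 2Ω sin φ = 2 × 7.29×10⁻⁵ × sin 77° = 1.42×10⁻⁴ s⁻¹
Pressure gradient: |∂P/∂n| = 400 Pa / 204000 m = 1.96×10⁻³ Pa/m
Geostrophic speed: V_g = |∂P/∂n|/(fρ) = 1.96×10⁻³/(1.42×10⁻⁴ × 1.17) = 11.8 m/s
Around a low, centrifugal force acts outward with Coriolis, so pressure-gradient force balances both:
(1/ρ)|∂P/∂n| = fV + V²/R  →  V² + fR·V − fR·V_g = 0
With fR = 1.42×10⁻⁴ × 828×10³ m = 118 m/s:
V = [−fR + √((fR)² + 4 fR V_g)]/2 = [−118 + √(118² + 4×118×11.8)]/2 = 10.8 m/s
Subgeostrophic (V < V_g = 11.8 m/s), as expected around a low.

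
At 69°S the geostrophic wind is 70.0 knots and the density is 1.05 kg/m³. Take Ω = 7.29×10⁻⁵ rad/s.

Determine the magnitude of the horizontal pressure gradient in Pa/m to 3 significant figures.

5.15×10⁻³ Pa/m

Coriolis parameter at 69°S:
f = 2Ω sin φ = 2 × 7.29×10⁻⁵ × sin 69° = 1.36×10⁻⁴ s⁻¹
Wind speed in SI: 70.0 knots = 36.0 m/s
Geostrophic balance rearranged: |∂P/∂n| = f ρ V_g
|∂P/∂n| = 1.36×10⁻⁴ × 1.05 × 36.0 = 5.15×10⁻³ Pa/m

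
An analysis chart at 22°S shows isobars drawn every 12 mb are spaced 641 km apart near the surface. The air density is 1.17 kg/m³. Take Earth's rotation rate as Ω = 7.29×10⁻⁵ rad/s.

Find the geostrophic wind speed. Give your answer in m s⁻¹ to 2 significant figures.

29 m s⁻¹

Coriolis parameter at 22°S:
f = 2Ω sin φ = 2 × 7.29×10⁻⁵ × sin 22° = 5.46×10⁻⁵ s⁻¹
Pressure gradient: |∂P/∂n| = 1200 Pa / 641000 m = 1.87×10⁻³ Pa/m
Geostrophic balance (pressure-gradient force = Coriolis force):
V_g = (1/(fρ)) |∂P/∂n| = 1.87×10⁻³ / (5.46×10⁻⁵ × 1.17) = 29.3 m/s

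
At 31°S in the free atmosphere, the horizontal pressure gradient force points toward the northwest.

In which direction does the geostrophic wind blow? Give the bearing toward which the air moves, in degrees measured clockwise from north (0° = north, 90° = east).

225°

The pressure-gradient force points toward the northwest (bearing 315°).
Geostrophic balance: in the Southern Hemisphere the Coriolis force deflects motion to the left, so the geostrophic wind blows 90° to the left of the pressure-gradient force (low pressure on the right).
Rotating 315° by 90° counterclockwise gives 225° — the wind blows toward the southwest.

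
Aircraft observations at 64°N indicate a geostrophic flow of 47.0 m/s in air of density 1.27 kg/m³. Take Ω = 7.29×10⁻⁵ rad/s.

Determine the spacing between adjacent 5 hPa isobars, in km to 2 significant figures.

Coriolis parameter at 64°N:
f = 2Ω sin φ = 2 × 7.29×10⁻⁵ × sin 64° = 1.31×10⁻⁴ s⁻¹
Geostrophic balance rearranged: |∂P/∂n| = f ρ V_g
|∂P/∂n| = 1.31×10⁻⁴ × 1.27 × 47.0 = 7.82×10⁻³ Pa/m
Isobar spacing: Δn = ΔP/|∂P/∂n| = 500 Pa / 7.82×10⁻³ Pa/m = 63922 m ≈ 64 km

64 km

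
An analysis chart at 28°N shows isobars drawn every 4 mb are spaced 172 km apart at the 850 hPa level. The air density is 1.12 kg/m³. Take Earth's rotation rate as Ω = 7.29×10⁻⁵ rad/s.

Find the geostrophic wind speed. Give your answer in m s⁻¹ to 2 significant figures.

30 m s⁻¹

Coriolis parameter at 28°N:
f = 2Ω sin φ = 2 × 7.29×10⁻⁵ × sin 28° = 6.84×10⁻⁵ s⁻¹
Pressure gradient: |∂P/∂n| = 400 Pa / 172000 m = 2.33×10⁻³ Pa/m
Geostrophic balance (pressure-gradient force = Coriolis force):
V_g = (1/(fρ)) |∂P/∂n| = 2.33×10⁻³ / (6.84×10⁻⁵ × 1.12) = 30.3 m/s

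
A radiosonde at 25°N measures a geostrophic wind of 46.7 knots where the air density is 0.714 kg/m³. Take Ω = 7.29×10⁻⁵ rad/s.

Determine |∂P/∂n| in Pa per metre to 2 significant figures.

Coriolis parameter at 25°N:
f = 2Ω sin φ = 2 × 7.29×10⁻⁵ × sin 25° = 6.16×10⁻⁵ s⁻¹
Wind speed in SI: 46.7 knots = 24.0 m/s
Geostrophic balance rearranged: |∂P/∂n| = f ρ V_g
|∂P/∂n| = 6.16×10⁻⁵ × 0.714 × 24.0 = 1.06×10⁻³ Pa/m

1.1×10⁻³ Pa/m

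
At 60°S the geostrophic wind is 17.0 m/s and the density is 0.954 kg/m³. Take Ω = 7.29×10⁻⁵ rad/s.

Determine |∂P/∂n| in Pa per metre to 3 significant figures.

2.05×10⁻³ Pa/m

Coriolis parameter at 60°S:
f = 2Ω sin φ = 2 × 7.29×10⁻⁵ × sin 60° = 1.26×10⁻⁴ s⁻¹
Geostrophic balance rearranged: |∂P/∂n| = f ρ V_g
|∂P/∂n| = 1.26×10⁻⁴ × 0.954 × 17.0 = 2.05×10⁻³ Pa/m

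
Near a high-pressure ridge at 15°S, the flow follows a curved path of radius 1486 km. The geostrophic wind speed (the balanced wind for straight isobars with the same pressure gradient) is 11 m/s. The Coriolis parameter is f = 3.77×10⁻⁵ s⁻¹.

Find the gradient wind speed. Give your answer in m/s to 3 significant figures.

Around a high, pressure-gradient force acts outward with centrifugal, so Coriolis balances both:
fV = (1/ρ)|∂P/∂n| + V²/R  →  V² − fR·V + fR·V_g = 0
With fR = 3.77×10⁻⁵ × 1486×10³ m = 56.0 m/s:
V = [fR − √((fR)² − 4 fR V_g)]/2 = [56.0 − √(56.0² − 4×56.0×11)]/2 = 15 m/s
Supergeostrophic (V > V_g = 11 m/s), as expected around a high.

15.0 m/s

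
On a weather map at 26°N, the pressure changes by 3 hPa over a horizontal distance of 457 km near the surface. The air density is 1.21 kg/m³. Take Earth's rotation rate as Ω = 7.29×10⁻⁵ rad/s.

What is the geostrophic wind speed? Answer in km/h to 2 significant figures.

Coriolis parameter at 26°N:
f = 2Ω sin φ = 2 × 7.29×10⁻⁵ × sin 26° = 6.39×10⁻⁵ s⁻¹
Pressure gradient: |∂P/∂n| = 300 Pa / 457000 m = 6.56×10⁻⁴ Pa/m
Geostrophic balance (pressure-gradient force = Coriolis force):
V_g = (1/(fρ)) |∂P/∂n| = 6.56×10⁻⁴ / (6.39×10⁻⁵ × 1.21) = 8.49 m/s
Converting: 8.49 m/s × 3.6 = 31 km/h

31 km/h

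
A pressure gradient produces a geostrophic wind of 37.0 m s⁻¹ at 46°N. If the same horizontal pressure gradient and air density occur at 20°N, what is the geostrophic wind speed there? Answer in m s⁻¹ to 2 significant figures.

78 m s⁻¹

With the same pressure gradient and density, V_g ∝ 1/f ∝ 1/sin φ.
V₂ = V₁ · sin φ₁ / sin φ₂ = 37.0 × sin 46° / sin 20°
V₂ = 37.0 × 0.7193/0.3420 = 78 m s⁻¹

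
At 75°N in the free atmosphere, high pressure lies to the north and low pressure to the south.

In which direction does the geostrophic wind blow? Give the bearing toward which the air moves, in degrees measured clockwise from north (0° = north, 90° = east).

The pressure-gradient force points toward the south (bearing 180°).
Geostrophic balance: in the Northern Hemisphere the Coriolis force deflects motion to the right, so the geostrophic wind blows 90° to the right of the pressure-gradient force (low pressure on the left).
Rotating 180° by 90° clockwise gives 270° — the wind blows toward the west.

270°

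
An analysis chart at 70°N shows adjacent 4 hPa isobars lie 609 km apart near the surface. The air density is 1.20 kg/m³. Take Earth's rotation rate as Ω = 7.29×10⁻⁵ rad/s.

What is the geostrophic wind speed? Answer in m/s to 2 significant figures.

4.0 m/s

Coriolis parameter at 70°N:
f = 2Ω sin φ = 2 × 7.29×10⁻⁵ × sin 70° = 1.37×10⁻⁴ s⁻¹
Pressure gradient: |∂P/∂n| = 400 Pa / 609000 m = 6.57×10⁻⁴ Pa/m
Geostrophic balance (pressure-gradient force = Coriolis force):
V_g = (1/(fρ)) |∂P/∂n| = 6.57×10⁻⁴ / (1.37×10⁻⁴ × 1.20) = 4.00 m/s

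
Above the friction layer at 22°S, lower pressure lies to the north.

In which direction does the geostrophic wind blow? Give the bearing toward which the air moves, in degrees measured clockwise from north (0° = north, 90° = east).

The pressure-gradient force points toward the north (bearing 000°).
Geostrophic balance: in the Southern Hemisphere the Coriolis force deflects motion to the left, so the geostrophic wind blows 90° to the left of the pressure-gradient force (low pressure on the right).
Rotating 000° by 90° counterclockwise gives 270° — the wind blows toward the west.

270°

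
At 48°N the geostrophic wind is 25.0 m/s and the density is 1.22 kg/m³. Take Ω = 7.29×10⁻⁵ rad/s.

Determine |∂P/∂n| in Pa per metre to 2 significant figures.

Coriolis parameter at 48°N:
f = 2Ω sin φ = 2 × 7.29×10⁻⁵ × sin 48° = 1.08×10⁻⁴ s⁻¹
Geostrophic balance rearranged: |∂P/∂n| = f ρ V_g
|∂P/∂n| = 1.08×10⁻⁴ × 1.22 × 25.0 = 3.30×10⁻³ Pa/m

3.3×10⁻³ Pa/m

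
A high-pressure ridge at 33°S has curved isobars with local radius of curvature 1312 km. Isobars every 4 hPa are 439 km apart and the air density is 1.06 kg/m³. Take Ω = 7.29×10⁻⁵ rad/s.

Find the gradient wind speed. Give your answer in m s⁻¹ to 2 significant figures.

12 m s⁻¹

Coriolis parameter at 33°S:
f = 2Ω sin φ = 2 × 7.29×10⁻⁵ × sin 33° = 7.94×10⁻⁵ s⁻¹
Pressure gradient: |∂P/∂n| = 400 Pa / 439000 m = 9.11×10⁻⁴ Pa/m
Geostrophic speed: V_g = |∂P/∂n|/(fρ) = 9.11×10⁻⁴/(7.94×10⁻⁵ × 1.06) = 10.8 m/s
Around a high, pressure-gradient force acts outward with centrifugal, so Coriolis balances both:
fV = (1/ρ)|∂P/∂n| + V²/R  →  V² − fR·V + fR·V_g = 0
With fR = 7.94×10⁻⁵ × 1312×10³ m = 104 m/s:
V = [fR − √((fR)² − 4 fR V_g)]/2 = [104 − √(104² − 4×104×10.8)]/2 = 12.3 m/s
Supergeostrophic (V > V_g = 10.8 m/s), as expected around a high.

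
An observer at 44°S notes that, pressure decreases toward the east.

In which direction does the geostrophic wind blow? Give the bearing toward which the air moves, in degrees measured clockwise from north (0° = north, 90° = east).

000°

The pressure-gradient force points toward the east (bearing 090°).
Geostrophic balance: in the Southern Hemisphere the Coriolis force deflects motion to the left, so the geostrophic wind blows 90° to the left of the pressure-gradient force (low pressure on the right).
Rotating 090° by 90° counterclockwise gives 000° — the wind blows toward the north.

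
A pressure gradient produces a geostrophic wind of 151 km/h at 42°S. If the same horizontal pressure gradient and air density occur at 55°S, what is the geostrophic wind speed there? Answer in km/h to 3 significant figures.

With the same pressure gradient and density, V_g ∝ 1/f ∝ 1/sin φ.
V₂ = V₁ · sin φ₁ / sin φ₂ = 151 × sin 42° / sin 55°
V₂ = 151 × 0.6691/0.8192 = 123 km/h

123 km/h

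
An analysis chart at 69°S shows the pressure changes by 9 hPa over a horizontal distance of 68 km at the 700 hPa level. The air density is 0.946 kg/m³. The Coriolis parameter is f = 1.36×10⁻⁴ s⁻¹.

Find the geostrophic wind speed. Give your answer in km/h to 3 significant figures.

Pressure gradient: |∂P/∂n| = 900 Pa / 68000 m = 1.32×10⁻² Pa/m
Geostrophic balance (pressure-gradient force = Coriolis force):
V_g = (1/(fρ)) |∂P/∂n| = 1.32×10⁻² / (1.36×10⁻⁴ × 0.946) = 103 m/s
Converting: 103 m/s × 3.6 = 370 km/h

370 km/h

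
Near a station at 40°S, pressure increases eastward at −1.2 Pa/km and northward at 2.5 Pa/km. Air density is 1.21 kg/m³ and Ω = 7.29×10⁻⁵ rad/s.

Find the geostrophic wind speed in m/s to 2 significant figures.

24 m/s

Coriolis parameter at 40°S:
f = 2Ω sin φ = 2 × 7.29×10⁻⁵ × sin 40° = 9.37×10⁻⁵ s⁻¹
In the Southern Hemisphere f is negative: f = −9.37×10⁻⁵ s⁻¹.
Component geostrophic relations (x east, y north):
u_g = −(1/(fρ)) ∂P/∂y,  v_g = (1/(fρ)) ∂P/∂x
u_g = −(2.5×10⁻³)/(−9.37×10⁻⁵ × 1.21) = 22.0 m/s;  v_g = (−1.2×10⁻³)/(−9.37×10⁻⁵ × 1.21) = 10.6 m/s
|V_g| = √(u_g² + v_g²) = 24.5 m/s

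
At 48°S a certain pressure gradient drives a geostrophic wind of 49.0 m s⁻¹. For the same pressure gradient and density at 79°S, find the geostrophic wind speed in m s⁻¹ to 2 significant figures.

With the same pressure gradient and density, V_g ∝ 1/f ∝ 1/sin φ.
V₂ = V₁ · sin φ₁ / sin φ₂ = 49.0 × sin 48° / sin 79°
V₂ = 49.0 × 0.7431/0.9816 = 37 m s⁻¹

37 m s⁻¹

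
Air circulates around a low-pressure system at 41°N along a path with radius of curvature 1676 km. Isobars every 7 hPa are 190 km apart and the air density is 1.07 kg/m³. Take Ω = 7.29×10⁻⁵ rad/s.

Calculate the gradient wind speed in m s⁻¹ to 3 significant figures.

30.3 m s⁻¹

Coriolis parameter at 41°N:
f = 2Ω sin φ = 2 × 7.29×10⁻⁵ × sin 41° = 9.57×10⁻⁵ s⁻¹
Pressure gradient: |∂P/∂n| = 700 Pa / 190000 m = 3.68×10⁻³ Pa/m
Geostrophic speed: V_g = |∂P/∂n|/(fρ) = 3.68×10⁻³/(9.57×10⁻⁵ × 1.07) = 36.0 m/s
Around a low, centrifugal force acts outward with Coriolis, so pressure-gradient force balances both:
(1/ρ)|∂P/∂n| = fV + V²/R  →  V² + fR·V − fR·V_g = 0
With fR = 9.57×10⁻⁵ × 1676×10³ m = 160 m/s:
V = [−fR + √((fR)² + 4 fR V_g)]/2 = [−160 + √(160² + 4×160×36)]/2 = 30.3 m/s
Subgeostrophic (V < V_g = 36 m/s), as expected around a low.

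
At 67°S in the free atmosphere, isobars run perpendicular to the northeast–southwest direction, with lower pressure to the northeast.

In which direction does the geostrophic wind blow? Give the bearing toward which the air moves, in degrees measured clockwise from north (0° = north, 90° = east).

315°

The pressure-gradient force points toward the northeast (bearing 045°).
Geostrophic balance: in the Southern Hemisphere the Coriolis force deflects motion to the left, so the geostrophic wind blows 90° to the left of the pressure-gradient force (low pressure on the right).
Rotating 045° by 90° counterclockwise gives 315° — the wind blows toward the northwest.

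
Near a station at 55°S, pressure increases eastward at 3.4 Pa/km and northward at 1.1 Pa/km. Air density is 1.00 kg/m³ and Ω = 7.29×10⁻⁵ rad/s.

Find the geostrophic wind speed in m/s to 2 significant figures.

Coriolis parameter at 55°S:
f = 2Ω sin φ = 2 × 7.29×10⁻⁵ × sin 55° = 1.19×10⁻⁴ s⁻¹
In the Southern Hemisphere f is negative: f = −1.19×10⁻⁴ s⁻¹.
Component geostrophic relations (x east, y north):
u_g = −(1/(fρ)) ∂P/∂y,  v_g = (1/(fρ)) ∂P/∂x
u_g = −(1.1×10⁻³)/(−1.19×10⁻⁴ × 1.00) = 9.21 m/s;  v_g = (3.4×10⁻³)/(−1.19×10⁻⁴ × 1.00) = −28.5 m/s
|V_g| = √(u_g² + v_g²) = 29.9 m/s

30 m/s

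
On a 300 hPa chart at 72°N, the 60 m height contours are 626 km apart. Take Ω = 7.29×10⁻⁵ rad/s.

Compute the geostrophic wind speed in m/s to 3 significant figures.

Coriolis parameter at 72°N:
f = 2Ω sin φ = 2 × 7.29×10⁻⁵ × sin 72° = 1.39×10⁻⁴ s⁻¹
Height gradient: |∂Z/∂n| = 60 m / 626000 m = 9.58×10⁻⁵
On a pressure surface, geostrophic balance gives V_g = (g/f)|∂Z/∂n|:
V_g = 9.81 × 9.58×10⁻⁵ / 1.39×10⁻⁴ = 6.78 m/s

6.78 m/s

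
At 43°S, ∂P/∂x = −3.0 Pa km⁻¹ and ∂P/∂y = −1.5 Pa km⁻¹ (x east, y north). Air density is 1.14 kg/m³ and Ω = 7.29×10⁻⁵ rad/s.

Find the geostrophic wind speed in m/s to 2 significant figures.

Coriolis parameter at 43°S:
f = 2Ω sin φ = 2 × 7.29×10⁻⁵ × sin 43° = 9.94×10⁻⁵ s⁻¹
In the Southern Hemisphere f is negative: f = −9.94×10⁻⁵ s⁻¹.
Component geostrophic relations (x east, y north):
u_g = −(1/(fρ)) ∂P/∂y,  v_g = (1/(fρ)) ∂P/∂x
u_g = −(−1.5×10⁻³)/(−9.94×10⁻⁵ × 1.14) = −13.2 m/s;  v_g = (−3.0×10⁻³)/(−9.94×10⁻⁵ × 1.14) = 26.5 m/s
|V_g| = √(u_g² + v_g²) = 29.6 m/s

30 m/s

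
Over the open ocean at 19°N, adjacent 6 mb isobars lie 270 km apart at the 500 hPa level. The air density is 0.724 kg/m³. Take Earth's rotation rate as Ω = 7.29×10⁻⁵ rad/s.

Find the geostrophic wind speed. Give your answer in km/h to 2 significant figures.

230 km/h

Coriolis parameter at 19°N:
f = 2Ω sin φ = 2 × 7.29×10⁻⁵ × sin 19° = 4.75×10⁻⁵ s⁻¹
Pressure gradient: |∂P/∂n| = 600 Pa / 270000 m = 2.22×10⁻³ Pa/m
Geostrophic balance (pressure-gradient force = Coriolis force):
V_g = (1/(fρ)) |∂P/∂n| = 2.22×10⁻³ / (4.75×10⁻⁵ × 0.724) = 64.7 m/s
Converting: 64.7 m/s × 3.6 = 230 km/h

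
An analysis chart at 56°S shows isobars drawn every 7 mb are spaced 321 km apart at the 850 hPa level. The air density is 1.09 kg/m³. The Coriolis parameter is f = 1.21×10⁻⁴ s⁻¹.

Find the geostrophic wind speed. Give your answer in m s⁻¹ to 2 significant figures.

17 m s⁻¹

Pressure gradient: |∂P/∂n| = 700 Pa / 321000 m = 2.18×10⁻³ Pa/m
Geostrophic balance (pressure-gradient force = Coriolis force):
V_g = (1/(fρ)) |∂P/∂n| = 2.18×10⁻³ / (1.21×10⁻⁴ × 1.09) = 16.5 m/s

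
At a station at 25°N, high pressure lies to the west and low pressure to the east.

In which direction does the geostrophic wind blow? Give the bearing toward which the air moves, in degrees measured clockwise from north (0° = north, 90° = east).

The pressure-gradient force points toward the east (bearing 090°).
Geostrophic balance: in the Northern Hemisphere the Coriolis force deflects motion to the right, so the geostrophic wind blows 90° to the right of the pressure-gradient force (low pressure on the left).
Rotating 090° by 90° clockwise gives 180° — the wind blows toward the south.

180°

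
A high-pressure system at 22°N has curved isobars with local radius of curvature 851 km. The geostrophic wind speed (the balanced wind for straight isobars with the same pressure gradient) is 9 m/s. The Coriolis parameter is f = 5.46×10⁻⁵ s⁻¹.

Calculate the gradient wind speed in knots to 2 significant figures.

Around a high, pressure-gradient force acts outward with centrifugal, so Coriolis balances both:
fV = (1/ρ)|∂P/∂n| + V²/R  →  V² − fR·V + fR·V_g = 0
With fR = 5.46×10⁻⁵ × 851×10³ m = 46.5 m/s:
V = [fR − √((fR)² − 4 fR V_g)]/2 = [46.5 − √(46.5² − 4×46.5×9)]/2 = 12.2 m/s
Supergeostrophic (V > V_g = 9 m/s), as expected around a high.
Converting: 12.2 m/s × 1.944 = 24 knots

24 knots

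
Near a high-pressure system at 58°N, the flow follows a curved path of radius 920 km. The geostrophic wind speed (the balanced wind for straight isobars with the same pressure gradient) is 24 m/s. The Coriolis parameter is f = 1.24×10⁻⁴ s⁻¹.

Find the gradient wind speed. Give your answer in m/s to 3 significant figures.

Around a high, pressure-gradient force acts outward with centrifugal, so Coriolis balances both:
fV = (1/ρ)|∂P/∂n| + V²/R  →  V² − fR·V + fR·V_g = 0
With fR = 1.24×10⁻⁴ × 920×10³ m = 114 m/s:
V = [fR − √((fR)² − 4 fR V_g)]/2 = [114 − √(114² − 4×114×24)]/2 = 34.3 m/s
Supergeostrophic (V > V_g = 24 m/s), as expected around a high.

34.3 m/s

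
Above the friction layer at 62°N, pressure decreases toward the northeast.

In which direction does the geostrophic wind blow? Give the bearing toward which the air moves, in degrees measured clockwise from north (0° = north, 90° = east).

The pressure-gradient force points toward the northeast (bearing 045°).
Geostrophic balance: in the Northern Hemisphere the Coriolis force deflects motion to the right, so the geostrophic wind blows 90° to the right of the pressure-gradient force (low pressure on the left).
Rotating 045° by 90° clockwise gives 135° — the wind blows toward the southeast.

135°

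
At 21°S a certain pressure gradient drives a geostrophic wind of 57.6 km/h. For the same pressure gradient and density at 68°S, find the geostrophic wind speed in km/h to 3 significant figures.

With the same pressure gradient and density, V_g ∝ 1/f ∝ 1/sin φ.
V₂ = V₁ · sin φ₁ / sin φ₂ = 57.6 × sin 21° / sin 68°
V₂ = 57.6 × 0.3584/0.9272 = 22.3 km/h

22.3 km/h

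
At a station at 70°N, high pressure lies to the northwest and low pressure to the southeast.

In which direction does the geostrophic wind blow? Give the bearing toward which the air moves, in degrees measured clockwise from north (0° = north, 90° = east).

The pressure-gradient force points toward the southeast (bearing 135°).
Geostrophic balance: in the Northern Hemisphere the Coriolis force deflects motion to the right, so the geostrophic wind blows 90° to the right of the pressure-gradient force (low pressure on the left).
Rotating 135° by 90° clockwise gives 225° — the wind blows toward the southwest.

225°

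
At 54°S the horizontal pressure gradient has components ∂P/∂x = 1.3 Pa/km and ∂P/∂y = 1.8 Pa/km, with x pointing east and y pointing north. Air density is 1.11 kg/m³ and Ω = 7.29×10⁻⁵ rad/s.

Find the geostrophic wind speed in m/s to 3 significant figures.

17.0 m/s

Coriolis parameter at 54°S:
f = 2Ω sin φ = 2 × 7.29×10⁻⁵ × sin 54° = 1.18×10⁻⁴ s⁻¹
In the Southern Hemisphere f is negative: f = −1.18×10⁻⁴ s⁻¹.
Component geostrophic relations (x east, y north):
u_g = −(1/(fρ)) ∂P/∂y,  v_g = (1/(fρ)) ∂P/∂x
u_g = −(1.8×10⁻³)/(−1.18×10⁻⁴ × 1.11) = 13.7 m/s;  v_g = (1.3×10⁻³)/(−1.18×10⁻⁴ × 1.11) = −9.93 m/s
|V_g| = √(u_g² + v_g²) = 17.0 m/s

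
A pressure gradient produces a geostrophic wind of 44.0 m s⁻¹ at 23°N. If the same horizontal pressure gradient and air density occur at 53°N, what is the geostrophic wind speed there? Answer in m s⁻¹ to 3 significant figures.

With the same pressure gradient and density, V_g ∝ 1/f ∝ 1/sin φ.
V₂ = V₁ · sin φ₁ / sin φ₂ = 44.0 × sin 23° / sin 53°
V₂ = 44.0 × 0.3907/0.7986 = 21.5 m s⁻¹

21.5 m s⁻¹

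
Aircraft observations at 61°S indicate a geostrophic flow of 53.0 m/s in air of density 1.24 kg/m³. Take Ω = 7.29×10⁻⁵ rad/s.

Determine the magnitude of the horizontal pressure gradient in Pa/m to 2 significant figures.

8.4×10⁻³ Pa/m

Coriolis parameter at 61°S:
f = 2Ω sin φ = 2 × 7.29×10⁻⁵ × sin 61° = 1.28×10⁻⁴ s⁻¹
Geostrophic balance rearranged: |∂P/∂n| = f ρ V_g
|∂P/∂n| = 1.28×10⁻⁴ × 1.24 × 53.0 = 8.38×10⁻³ Pa/m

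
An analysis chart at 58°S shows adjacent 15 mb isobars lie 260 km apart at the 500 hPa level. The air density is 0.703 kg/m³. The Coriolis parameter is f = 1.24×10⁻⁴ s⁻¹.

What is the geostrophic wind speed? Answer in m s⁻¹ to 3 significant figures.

Pressure gradient: |∂P/∂n| = 1500 Pa / 260000 m = 5.77×10⁻³ Pa/m
Geostrophic balance (pressure-gradient force = Coriolis force):
V_g = (1/(fρ)) |∂P/∂n| = 5.77×10⁻³ / (1.24×10⁻⁴ × 0.703) = 66.2 m/s

66.2 m s⁻¹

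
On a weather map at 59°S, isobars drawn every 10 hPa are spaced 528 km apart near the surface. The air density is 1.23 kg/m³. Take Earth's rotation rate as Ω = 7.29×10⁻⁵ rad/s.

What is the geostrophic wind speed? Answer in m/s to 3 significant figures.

Coriolis parameter at 59°S:
f = 2Ω sin φ = 2 × 7.29×10⁻⁵ × sin 59° = 1.25×10⁻⁴ s⁻¹
Pressure gradient: |∂P/∂n| = 1000 Pa / 528000 m = 1.89×10⁻³ Pa/m
Geostrophic balance (pressure-gradient force = Coriolis force):
V_g = (1/(fρ)) |∂P/∂n| = 1.89×10⁻³ / (1.25×10⁻⁴ × 1.23) = 12.3 m/s

12.3 m/s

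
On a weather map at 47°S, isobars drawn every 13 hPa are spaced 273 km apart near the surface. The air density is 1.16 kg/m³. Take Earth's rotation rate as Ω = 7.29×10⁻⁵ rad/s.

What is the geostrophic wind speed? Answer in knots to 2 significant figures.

75 knots

Coriolis parameter at 47°S:
f = 2Ω sin φ = 2 × 7.29×10⁻⁵ × sin 47° = 1.07×10⁻⁴ s⁻¹
Pressure gradient: |∂P/∂n| = 1300 Pa / 273000 m = 4.76×10⁻³ Pa/m
Geostrophic balance (pressure-gradient force = Coriolis force):
V_g = (1/(fρ)) |∂P/∂n| = 4.76×10⁻³ / (1.07×10⁻⁴ × 1.16) = 38.5 m/s
Converting: 38.5 m/s × 1.944 = 75 knots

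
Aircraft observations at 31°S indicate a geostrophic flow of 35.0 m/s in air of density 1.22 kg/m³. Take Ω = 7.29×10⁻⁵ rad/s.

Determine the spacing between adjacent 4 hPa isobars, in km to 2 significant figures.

120 km

Coriolis parameter at 31°S:
f = 2Ω sin φ = 2 × 7.29×10⁻⁵ × sin 31° = 7.51×10⁻⁵ s⁻¹
Geostrophic balance rearranged: |∂P/∂n| = f ρ V_g
|∂P/∂n| = 7.51×10⁻⁵ × 1.22 × 35.0 = 3.21×10⁻³ Pa/m
Isobar spacing: Δn = ΔP/|∂P/∂n| = 400 Pa / 3.21×10⁻³ Pa/m = 124748 m ≈ 120 km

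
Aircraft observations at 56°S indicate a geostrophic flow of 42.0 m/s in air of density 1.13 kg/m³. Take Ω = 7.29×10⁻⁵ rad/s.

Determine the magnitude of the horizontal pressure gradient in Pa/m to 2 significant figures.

5.7×10⁻³ Pa/m

Coriolis parameter at 56°S:
f = 2Ω sin φ = 2 × 7.29×10⁻⁵ × sin 56° = 1.21×10⁻⁴ s⁻¹
Geostrophic balance rearranged: |∂P/∂n| = f ρ V_g
|∂P/∂n| = 1.21×10⁻⁴ × 1.13 × 42.0 = 5.74×10⁻³ Pa/m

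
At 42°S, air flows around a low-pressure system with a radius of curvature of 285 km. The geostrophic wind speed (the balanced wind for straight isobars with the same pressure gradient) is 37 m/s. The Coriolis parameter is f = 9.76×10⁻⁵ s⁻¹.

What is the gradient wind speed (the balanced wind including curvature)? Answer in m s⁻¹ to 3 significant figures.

Around a low, centrifugal force acts outward with Coriolis, so pressure-gradient force balances both:
(1/ρ)|∂P/∂n| = fV + V²/R  →  V² + fR·V − fR·V_g = 0
With fR = 9.76×10⁻⁵ × 285×10³ m = 27.8 m/s:
V = [−fR + √((fR)² + 4 fR V_g)]/2 = [−27.8 + √(27.8² + 4×27.8×37)]/2 = 21.1 m/s
Subgeostrophic (V < V_g = 37 m/s), as expected around a low.

21.1 m s⁻¹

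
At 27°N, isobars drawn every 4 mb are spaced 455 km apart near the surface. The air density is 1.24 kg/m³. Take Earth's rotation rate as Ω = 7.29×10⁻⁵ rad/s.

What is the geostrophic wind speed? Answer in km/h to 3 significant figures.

Coriolis parameter at 27°N:
f = 2Ω sin φ = 2 × 7.29×10⁻⁵ × sin 27° = 6.62×10⁻⁵ s⁻¹
Pressure gradient: |∂P/∂n| = 400 Pa / 455000 m = 8.79×10⁻⁴ Pa/m
Geostrophic balance (pressure-gradient force = Coriolis force):
V_g = (1/(fρ)) |∂P/∂n| = 8.79×10⁻⁴ / (6.62×10⁻⁵ × 1.24) = 10.7 m/s
Converting: 10.7 m/s × 3.6 = 38.6 km/h

38.6 km/h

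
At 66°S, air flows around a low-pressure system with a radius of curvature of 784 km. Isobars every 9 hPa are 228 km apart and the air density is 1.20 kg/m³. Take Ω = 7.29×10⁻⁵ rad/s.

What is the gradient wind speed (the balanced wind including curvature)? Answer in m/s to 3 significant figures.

20.6 m/s

Coriolis parameter at 66°S:
f = 2Ω sin φ = 2 × 7.29×10⁻⁵ × sin 66° = 1.33×10⁻⁴ s⁻¹
Pressure gradient: |∂P/∂n| = 900 Pa / 228000 m = 3.95×10⁻³ Pa/m
Geostrophic speed: V_g = |∂P/∂n|/(fρ) = 3.95×10⁻³/(1.33×10⁻⁴ × 1.20) = 24.7 m/s
Around a low, centrifugal force acts outward with Coriolis, so pressure-gradient force balances both:
(1/ρ)|∂P/∂n| = fV + V²/R  →  V² + fR·V − fR·V_g = 0
With fR = 1.33×10⁻⁴ × 784×10³ m = 104 m/s:
V = [−fR + √((fR)² + 4 fR V_g)]/2 = [−104 + √(104² + 4×104×24.7)]/2 = 20.6 m/s
Subgeostrophic (V < V_g = 24.7 m/s), as expected around a low.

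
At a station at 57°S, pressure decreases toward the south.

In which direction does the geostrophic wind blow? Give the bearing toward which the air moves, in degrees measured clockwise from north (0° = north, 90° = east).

090°

The pressure-gradient force points toward the south (bearing 180°).
Geostrophic balance: in the Southern Hemisphere the Coriolis force deflects motion to the left, so the geostrophic wind blows 90° to the left of the pressure-gradient force (low pressure on the right).
Rotating 180° by 90° counterclockwise gives 090° — the wind blows toward the east.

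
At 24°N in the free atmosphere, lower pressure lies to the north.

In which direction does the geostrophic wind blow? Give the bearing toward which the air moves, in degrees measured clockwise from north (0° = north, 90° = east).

090°

The pressure-gradient force points toward the north (bearing 000°).
Geostrophic balance: in the Northern Hemisphere the Coriolis force deflects motion to the right, so the geostrophic wind blows 90° to the right of the pressure-gradient force (low pressure on the left).
Rotating 000° by 90° clockwise gives 090° — the wind blows toward the east.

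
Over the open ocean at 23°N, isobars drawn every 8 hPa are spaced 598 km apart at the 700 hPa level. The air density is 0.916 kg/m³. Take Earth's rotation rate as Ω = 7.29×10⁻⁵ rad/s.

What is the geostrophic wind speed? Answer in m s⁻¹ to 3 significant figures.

Coriolis parameter at 23°N:
f = 2Ω sin φ = 2 × 7.29×10⁻⁵ × sin 23° = 5.70×10⁻⁵ s⁻¹
Pressure gradient: |∂P/∂n| = 800 Pa / 598000 m = 1.34×10⁻³ Pa/m
Geostrophic balance (pressure-gradient force = Coriolis force):
V_g = (1/(fρ)) |∂P/∂n| = 1.34×10⁻³ / (5.70×10⁻⁵ × 0.916) = 25.6 m/s

25.6 m s⁻¹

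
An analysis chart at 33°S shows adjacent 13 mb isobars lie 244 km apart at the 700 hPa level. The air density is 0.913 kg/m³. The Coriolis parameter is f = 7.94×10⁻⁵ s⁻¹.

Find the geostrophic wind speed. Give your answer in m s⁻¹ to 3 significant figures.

Pressure gradient: |∂P/∂n| = 1300 Pa / 244000 m = 5.33×10⁻³ Pa/m
Geostrophic balance (pressure-gradient force = Coriolis force):
V_g = (1/(fρ)) |∂P/∂n| = 5.33×10⁻³ / (7.94×10⁻⁵ × 0.913) = 73.5 m/s

73.5 m s⁻¹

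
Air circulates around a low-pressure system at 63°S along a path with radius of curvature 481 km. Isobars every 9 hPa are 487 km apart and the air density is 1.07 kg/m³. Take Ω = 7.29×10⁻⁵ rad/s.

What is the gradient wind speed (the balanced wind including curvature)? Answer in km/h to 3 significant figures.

Coriolis parameter at 63°S:
f = 2Ω sin φ = 2 × 7.29×10⁻⁵ × sin 63° = 1.30×10⁻⁴ s⁻¹
Pressure gradient: |∂P/∂n| = 900 Pa / 487000 m = 1.85×10⁻³ Pa/m
Geostrophic speed: V_g = |∂P/∂n|/(fρ) = 1.85×10⁻³/(1.30×10⁻⁴ × 1.07) = 13.3 m/s
Around a low, centrifugal force acts outward with Coriolis, so pressure-gradient force balances both:
(1/ρ)|∂P/∂n| = fV + V²/R  →  V² + fR·V − fR·V_g = 0
With fR = 1.30×10⁻⁴ × 481×10³ m = 62.5 m/s:
V = [−fR + √((fR)² + 4 fR V_g)]/2 = [−62.5 + √(62.5² + 4×62.5×13.3)]/2 = 11.3 m/s
Subgeostrophic (V < V_g = 13.3 m/s), as expected around a low.
Converting: 11.3 m/s × 3.6 = 40.6 km/h

40.6 km/h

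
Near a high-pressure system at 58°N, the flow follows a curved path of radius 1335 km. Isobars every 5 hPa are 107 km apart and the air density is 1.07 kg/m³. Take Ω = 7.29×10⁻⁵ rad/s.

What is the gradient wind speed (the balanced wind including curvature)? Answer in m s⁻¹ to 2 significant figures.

51 m s⁻¹

Coriolis parameter at 58°N:
f = 2Ω sin φ = 2 × 7.29×10⁻⁵ × sin 58° = 1.24×10⁻⁴ s⁻¹
Pressure gradient: |∂P/∂n| = 500 Pa / 107000 m = 4.67×10⁻³ Pa/m
Geostrophic speed: V_g = |∂P/∂n|/(fρ) = 4.67×10⁻³/(1.24×10⁻⁴ × 1.07) = 35.3 m/s
Around a high, pressure-gradient force acts outward with centrifugal, so Coriolis balances both:
fV = (1/ρ)|∂P/∂n| + V²/R  →  V² − fR·V + fR·V_g = 0
With fR = 1.24×10⁻⁴ × 1335×10³ m = 165 m/s:
V = [fR − √((fR)² − 4 fR V_g)]/2 = [165 − √(165² − 4×165×35.3)]/2 = 51.2 m/s
Supergeostrophic (V > V_g = 35.3 m/s), as expected around a high.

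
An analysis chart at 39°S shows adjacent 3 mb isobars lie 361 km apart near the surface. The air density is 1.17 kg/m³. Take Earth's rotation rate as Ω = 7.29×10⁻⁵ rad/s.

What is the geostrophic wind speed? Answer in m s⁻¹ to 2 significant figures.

Coriolis parameter at 39°S:
f = 2Ω sin φ = 2 × 7.29×10⁻⁵ × sin 39° = 9.18×10⁻⁵ s⁻¹
Pressure gradient: |∂P/∂n| = 300 Pa / 361000 m = 8.31×10⁻⁴ Pa/m
Geostrophic balance (pressure-gradient force = Coriolis force):
V_g = (1/(fρ)) |∂P/∂n| = 8.31×10⁻⁴ / (9.18×10⁻⁵ × 1.17) = 7.74 m/s

7.7 m s⁻¹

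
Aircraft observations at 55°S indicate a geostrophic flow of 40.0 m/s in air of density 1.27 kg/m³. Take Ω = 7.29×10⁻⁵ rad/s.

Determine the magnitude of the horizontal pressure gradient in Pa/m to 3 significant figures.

Coriolis parameter at 55°S:
f = 2Ω sin φ = 2 × 7.29×10⁻⁵ × sin 55° = 1.19×10⁻⁴ s⁻¹
Geostrophic balance rearranged: |∂P/∂n| = f ρ V_g
|∂P/∂n| = 1.19×10⁻⁴ × 1.27 × 40.0 = 6.07×10⁻³ Pa/m

6.07×10⁻³ Pa/m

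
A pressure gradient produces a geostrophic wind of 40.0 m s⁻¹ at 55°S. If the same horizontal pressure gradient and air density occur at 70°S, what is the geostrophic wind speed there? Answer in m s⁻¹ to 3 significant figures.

With the same pressure gradient and density, V_g ∝ 1/f ∝ 1/sin φ.
V₂ = V₁ · sin φ₁ / sin φ₂ = 40.0 × sin 55° / sin 70°
V₂ = 40.0 × 0.8192/0.9397 = 34.9 m s⁻¹

34.9 m s⁻¹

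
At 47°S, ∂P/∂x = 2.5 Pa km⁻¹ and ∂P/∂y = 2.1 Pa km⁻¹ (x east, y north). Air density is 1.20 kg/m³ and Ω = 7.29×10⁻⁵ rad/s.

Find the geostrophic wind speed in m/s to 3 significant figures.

25.5 m/s

Coriolis parameter at 47°S:
f = 2Ω sin φ = 2 × 7.29×10⁻⁵ × sin 47° = 1.07×10⁻⁴ s⁻¹
In the Southern Hemisphere f is negative: f = −1.07×10⁻⁴ s⁻¹.
Component geostrophic relations (x east, y north):
u_g = −(1/(fρ)) ∂P/∂y,  v_g = (1/(fρ)) ∂P/∂x
u_g = −(2.1×10⁻³)/(−1.07×10⁻⁴ × 1.20) = 16.4 m/s;  v_g = (2.5×10⁻³)/(−1.07×10⁻⁴ × 1.20) = −19.5 m/s
|V_g| = √(u_g² + v_g²) = 25.5 m/s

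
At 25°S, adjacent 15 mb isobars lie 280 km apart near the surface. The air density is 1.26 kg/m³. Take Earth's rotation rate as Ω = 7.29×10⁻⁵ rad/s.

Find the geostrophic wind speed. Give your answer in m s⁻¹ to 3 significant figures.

Coriolis parameter at 25°S:
f = 2Ω sin φ = 2 × 7.29×10⁻⁵ × sin 25° = 6.16×10⁻⁵ s⁻¹
Pressure gradient: |∂P/∂n| = 1500 Pa / 280000 m = 5.36×10⁻³ Pa/m
Geostrophic balance (pressure-gradient force = Coriolis force):
V_g = (1/(fρ)) |∂P/∂n| = 5.36×10⁻³ / (6.16×10⁻⁵ × 1.26) = 69.0 m/s

69.0 m s⁻¹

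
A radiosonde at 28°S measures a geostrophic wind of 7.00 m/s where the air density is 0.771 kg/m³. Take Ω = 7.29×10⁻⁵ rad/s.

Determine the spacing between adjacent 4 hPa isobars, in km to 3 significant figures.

Coriolis parameter at 28°S:
f = 2Ω sin φ = 2 × 7.29×10⁻⁵ × sin 28° = 6.84×10⁻⁵ s⁻¹
Geostrophic balance rearranged: |∂P/∂n| = f ρ V_g
|∂P/∂n| = 6.84×10⁻⁵ × 0.771 × 7.00 = 3.69×10⁻⁴ Pa/m
Isobar spacing: Δn = ΔP/|∂P/∂n| = 400 Pa / 3.69×10⁻⁴ Pa/m = 1082781 m ≈ 1080 km

1080 km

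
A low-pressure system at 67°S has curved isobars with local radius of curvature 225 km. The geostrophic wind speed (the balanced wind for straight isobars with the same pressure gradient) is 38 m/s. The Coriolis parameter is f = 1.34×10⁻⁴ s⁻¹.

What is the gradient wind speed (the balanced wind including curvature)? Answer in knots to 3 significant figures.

42.7 knots

Around a low, centrifugal force acts outward with Coriolis, so pressure-gradient force balances both:
(1/ρ)|∂P/∂n| = fV + V²/R  →  V² + fR·V − fR·V_g = 0
With fR = 1.34×10⁻⁴ × 225×10³ m = 30.2 m/s:
V = [−fR + √((fR)² + 4 fR V_g)]/2 = [−30.2 + √(30.2² + 4×30.2×38)]/2 = 22 m/s
Subgeostrophic (V < V_g = 38 m/s), as expected around a low.
Converting: 22 m/s × 1.944 = 42.7 knots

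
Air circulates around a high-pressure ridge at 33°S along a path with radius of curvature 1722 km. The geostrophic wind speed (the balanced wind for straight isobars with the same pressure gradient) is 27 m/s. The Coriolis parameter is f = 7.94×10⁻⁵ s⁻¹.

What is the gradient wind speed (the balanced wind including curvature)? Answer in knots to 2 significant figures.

72 knots

Around a high, pressure-gradient force acts outward with centrifugal, so Coriolis balances both:
fV = (1/ρ)|∂P/∂n| + V²/R  →  V² − fR·V + fR·V_g = 0
With fR = 7.94×10⁻⁵ × 1722×10³ m = 137 m/s:
V = [fR − √((fR)² − 4 fR V_g)]/2 = [137 − √(137² − 4×137×27)]/2 = 37 m/s
Supergeostrophic (V > V_g = 27 m/s), as expected around a high.
Converting: 37 m/s × 1.944 = 72 knots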